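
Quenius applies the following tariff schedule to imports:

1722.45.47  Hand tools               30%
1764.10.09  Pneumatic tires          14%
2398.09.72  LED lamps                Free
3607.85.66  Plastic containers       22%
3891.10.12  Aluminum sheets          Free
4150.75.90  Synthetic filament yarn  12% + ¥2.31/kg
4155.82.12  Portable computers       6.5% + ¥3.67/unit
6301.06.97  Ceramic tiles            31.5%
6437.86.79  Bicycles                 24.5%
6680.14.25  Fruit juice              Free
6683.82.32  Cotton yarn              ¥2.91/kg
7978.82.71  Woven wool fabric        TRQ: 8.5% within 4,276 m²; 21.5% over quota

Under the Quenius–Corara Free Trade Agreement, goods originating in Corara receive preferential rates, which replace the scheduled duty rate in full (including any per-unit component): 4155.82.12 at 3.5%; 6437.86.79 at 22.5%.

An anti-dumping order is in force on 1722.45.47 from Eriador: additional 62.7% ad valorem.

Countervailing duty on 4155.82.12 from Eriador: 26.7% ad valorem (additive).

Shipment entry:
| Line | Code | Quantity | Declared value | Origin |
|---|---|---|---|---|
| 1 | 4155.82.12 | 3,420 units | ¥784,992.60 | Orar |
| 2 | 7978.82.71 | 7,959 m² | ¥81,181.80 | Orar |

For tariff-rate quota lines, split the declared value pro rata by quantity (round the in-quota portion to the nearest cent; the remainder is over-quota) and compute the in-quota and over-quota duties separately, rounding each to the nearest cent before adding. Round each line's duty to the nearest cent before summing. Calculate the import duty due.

¥75,360.03

Line 1 (4155.82.12, Orar, 3,420 units, ¥784,992.60):
Base rate for 4155.82.12 is 6.5% + ¥3.67/unit.
4155.82.12 has an FTA preferential rate, but origin Orar is not Corara; base rate stands.
The additional-duty order on 4155.82.12 targets Eriador, not Orar; it does not apply.
Duty = ¥784,992.60 × 6.5% + 3,420 × ¥3.67 = ¥63,575.92.
Line 2 (7978.82.71, Orar, 7,959 m², ¥81,181.80):
Code 7978.82.71 is under a tariff-rate quota (threshold 4,276 m²). In-quota: 4,276 m² at 8.5%; over-quota: 3,683 m² at 21.5%.
Pro-rata value split: in-quota = ¥81,181.80 × 4,276/7,959 = ¥43,615.20; over-quota = ¥81,181.80 − ¥43,615.20 = ¥37,566.60.
In-quota duty = ¥43,615.20 × 8.5% = ¥3,707.29. Over-quota duty = ¥37,566.60 × 21.5% = ¥8,076.82.
Line duty = ¥3,707.29 + ¥8,076.82 = ¥11,784.11.
Total = ¥63,575.92 + ¥11,784.11 = ¥75,360.03.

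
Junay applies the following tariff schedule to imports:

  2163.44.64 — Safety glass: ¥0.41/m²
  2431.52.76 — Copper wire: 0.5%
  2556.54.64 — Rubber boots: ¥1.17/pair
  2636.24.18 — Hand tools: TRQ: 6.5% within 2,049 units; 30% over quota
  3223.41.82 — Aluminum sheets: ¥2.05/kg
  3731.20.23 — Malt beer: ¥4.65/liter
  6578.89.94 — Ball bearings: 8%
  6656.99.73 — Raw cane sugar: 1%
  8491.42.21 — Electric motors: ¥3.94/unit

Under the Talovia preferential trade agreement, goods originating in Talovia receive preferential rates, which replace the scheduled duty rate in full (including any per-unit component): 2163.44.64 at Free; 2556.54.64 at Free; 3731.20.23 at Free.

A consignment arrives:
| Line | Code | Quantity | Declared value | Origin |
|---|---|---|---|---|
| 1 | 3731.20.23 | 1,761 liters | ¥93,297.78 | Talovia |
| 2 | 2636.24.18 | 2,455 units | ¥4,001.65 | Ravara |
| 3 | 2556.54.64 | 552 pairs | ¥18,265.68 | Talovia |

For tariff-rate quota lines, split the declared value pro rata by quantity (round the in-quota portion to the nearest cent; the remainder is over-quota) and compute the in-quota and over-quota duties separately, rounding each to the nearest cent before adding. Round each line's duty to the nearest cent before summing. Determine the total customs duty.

Line 1 (3731.20.23, Talovia, 1,761 liters, ¥93,297.78):
Base rate for 3731.20.23 is ¥4.65/liter.
Origin Talovia qualifies under the Junay–Talovia agreement and 3731.20.23 is covered: preferential rate Free applies instead.
Duty = ¥93,297.78 × 0% = ¥0.00.
Line 2 (2636.24.18, Ravara, 2,455 units, ¥4,001.65):
Code 2636.24.18 is under a tariff-rate quota (threshold 2,049 units). In-quota: 2,049 units at 6.5%; over-quota: 406 units at 30%.
Pro-rata value split: in-quota = ¥4,001.65 × 2,049/2,455 = ¥3,339.87; over-quota = ¥4,001.65 − ¥3,339.87 = ¥661.78.
In-quota duty = ¥3,339.87 × 6.5% = ¥217.09. Over-quota duty = ¥661.78 × 30% = ¥198.53.
Line duty = ¥217.09 + ¥198.53 = ¥415.62.
Line 3 (2556.54.64, Talovia, 552 pairs, ¥18,265.68):
Base rate for 2556.54.64 is ¥1.17/pair.
Origin Talovia qualifies under the Junay–Talovia agreement and 2556.54.64 is covered: preferential rate Free applies instead.
Duty = ¥18,265.68 × 0% = ¥0.00.
Total = ¥0.00 + ¥415.62 + ¥0.00 = ¥415.62.

¥415.62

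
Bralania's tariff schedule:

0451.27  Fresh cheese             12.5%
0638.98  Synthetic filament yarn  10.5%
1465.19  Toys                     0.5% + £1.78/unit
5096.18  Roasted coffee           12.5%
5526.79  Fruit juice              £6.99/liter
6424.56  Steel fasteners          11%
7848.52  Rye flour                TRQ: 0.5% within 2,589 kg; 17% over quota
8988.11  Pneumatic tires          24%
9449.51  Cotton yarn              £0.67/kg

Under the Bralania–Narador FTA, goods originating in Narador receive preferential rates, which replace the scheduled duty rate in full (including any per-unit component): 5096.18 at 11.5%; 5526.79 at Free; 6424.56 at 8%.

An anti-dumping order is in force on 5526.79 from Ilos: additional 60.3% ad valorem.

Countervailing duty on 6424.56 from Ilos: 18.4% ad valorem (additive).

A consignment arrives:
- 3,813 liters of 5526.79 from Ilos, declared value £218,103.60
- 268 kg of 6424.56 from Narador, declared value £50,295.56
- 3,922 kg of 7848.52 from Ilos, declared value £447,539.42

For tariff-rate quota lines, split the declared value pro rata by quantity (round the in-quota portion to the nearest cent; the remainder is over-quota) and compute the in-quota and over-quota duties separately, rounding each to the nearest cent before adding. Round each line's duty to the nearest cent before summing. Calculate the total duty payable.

£189,528.60

Line 1 (5526.79, Ilos, 3,813 liters, £218,103.60):
Base rate for 5526.79 is £6.99/liter.
5526.79 has an FTA preferential rate, but origin Ilos is not Narador; base rate stands.
Additional duty on 5526.79 from Ilos: +60.3% ad valorem. Applied ad valorem rate = 60.3%.
Duty = £218,103.60 × 60.3% + 3,813 × £6.99 = £158,169.34.
Line 2 (6424.56, Narador, 268 kg, £50,295.56):
Base rate for 6424.56 is 11%.
Origin Narador qualifies under the Bralania–Narador agreement and 6424.56 is covered: preferential rate 8% applies instead.
The additional-duty order on 6424.56 targets Ilos, not Narador; it does not apply.
Duty = £50,295.56 × 8% = £4,023.64.
Line 3 (7848.52, Ilos, 3,922 kg, £447,539.42):
Code 7848.52 is under a tariff-rate quota (threshold 2,589 kg). In-quota: 2,589 kg at 0.5%; over-quota: 1,333 kg at 17%.
Pro-rata value split: in-quota = £447,539.42 × 2,589/3,922 = £295,430.79; over-quota = £447,539.42 − £295,430.79 = £152,108.63.
In-quota duty = £295,430.79 × 0.5% = £1,477.15. Over-quota duty = £152,108.63 × 17% = £25,858.47.
Line duty = £1,477.15 + £25,858.47 = £27,335.62.
Total = £158,169.34 + £4,023.64 + £27,335.62 = £189,528.60.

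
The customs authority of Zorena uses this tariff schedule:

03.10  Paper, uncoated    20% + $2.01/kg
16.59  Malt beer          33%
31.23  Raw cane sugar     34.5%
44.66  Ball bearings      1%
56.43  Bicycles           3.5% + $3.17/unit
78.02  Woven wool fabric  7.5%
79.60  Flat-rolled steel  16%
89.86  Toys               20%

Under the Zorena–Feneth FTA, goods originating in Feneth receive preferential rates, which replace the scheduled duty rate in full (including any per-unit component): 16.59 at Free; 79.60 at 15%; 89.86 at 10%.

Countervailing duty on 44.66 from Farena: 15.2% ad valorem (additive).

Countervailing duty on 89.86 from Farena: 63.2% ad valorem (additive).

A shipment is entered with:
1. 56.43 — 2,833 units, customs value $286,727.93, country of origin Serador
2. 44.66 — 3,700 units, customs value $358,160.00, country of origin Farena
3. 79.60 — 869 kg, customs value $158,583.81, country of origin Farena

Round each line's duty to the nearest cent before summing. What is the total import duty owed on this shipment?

$102,411.42

Line 1 (56.43, Serador, 2,833 units, $286,727.93):
Base rate for 56.43 is 3.5% + $3.17/unit.
Duty = $286,727.93 × 3.5% + 2,833 × $3.17 = $19,016.09.
Line 2 (44.66, Farena, 3,700 units, $358,160.00):
Base rate for 44.66 is 1%.
Additional duty on 44.66 from Farena: +15.2%. Applied ad valorem rate: 1% + 15.2% = 16.2%.
Duty = $358,160.00 × 16.2% = $58,021.92.
Line 3 (79.60, Farena, 869 kg, $158,583.81):
Base rate for 79.60 is 16%.
79.60 has an FTA preferential rate, but origin Farena is not Feneth; base rate stands.
Duty = $158,583.81 × 16% = $25,373.41.
Total = $19,016.09 + $58,021.92 + $25,373.41 = $102,411.42.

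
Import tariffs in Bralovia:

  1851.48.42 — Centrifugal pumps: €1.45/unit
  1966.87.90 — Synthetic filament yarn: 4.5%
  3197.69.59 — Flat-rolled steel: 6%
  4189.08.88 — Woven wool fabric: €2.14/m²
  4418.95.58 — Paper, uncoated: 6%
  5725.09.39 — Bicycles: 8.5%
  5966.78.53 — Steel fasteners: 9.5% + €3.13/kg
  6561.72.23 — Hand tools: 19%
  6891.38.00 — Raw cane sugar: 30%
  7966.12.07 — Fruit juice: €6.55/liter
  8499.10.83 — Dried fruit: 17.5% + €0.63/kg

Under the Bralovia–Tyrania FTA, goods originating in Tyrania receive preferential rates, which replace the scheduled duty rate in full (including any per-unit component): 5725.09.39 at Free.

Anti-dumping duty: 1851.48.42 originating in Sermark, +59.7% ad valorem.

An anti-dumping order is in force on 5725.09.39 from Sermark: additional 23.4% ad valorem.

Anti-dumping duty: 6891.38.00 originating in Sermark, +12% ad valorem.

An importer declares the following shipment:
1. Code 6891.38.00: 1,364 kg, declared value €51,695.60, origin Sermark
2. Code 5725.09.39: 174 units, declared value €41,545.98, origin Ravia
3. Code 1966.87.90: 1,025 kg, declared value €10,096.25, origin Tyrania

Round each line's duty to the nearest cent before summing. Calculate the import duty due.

Line 1 (6891.38.00, Sermark, 1,364 kg, €51,695.60):
Base rate for 6891.38.00 is 30%.
Additional duty on 6891.38.00 from Sermark: +12%. Applied ad valorem rate: 30% + 12% = 42%.
Duty = €51,695.60 × 42% = €21,712.15.
Line 2 (5725.09.39, Ravia, 174 units, €41,545.98):
Base rate for 5725.09.39 is 8.5%.
5725.09.39 has an FTA preferential rate, but origin Ravia is not Tyrania; base rate stands.
The additional-duty order on 5725.09.39 targets Sermark, not Ravia; it does not apply.
Duty = €41,545.98 × 8.5% = €3,531.41.
Line 3 (1966.87.90, Tyrania, 1,025 kg, €10,096.25):
Base rate for 1966.87.90 is 4.5%.
Origin Tyrania is the FTA partner but 1966.87.90 is not on the preference list; base rate stands.
Duty = €10,096.25 × 4.5% = €454.33.
Total = €21,712.15 + €3,531.41 + €454.33 = €25,697.89.

€25,697.89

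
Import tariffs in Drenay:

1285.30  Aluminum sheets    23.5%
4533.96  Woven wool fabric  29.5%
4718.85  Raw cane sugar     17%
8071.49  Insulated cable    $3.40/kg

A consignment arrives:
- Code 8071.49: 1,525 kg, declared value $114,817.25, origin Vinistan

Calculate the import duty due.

$5,185.00

Line 1 (8071.49, Vinistan, 1,525 kg, $114,817.25):
Base rate for 8071.49 is $3.40/kg.
Duty = 1,525 × $3.40 = $5,185.00.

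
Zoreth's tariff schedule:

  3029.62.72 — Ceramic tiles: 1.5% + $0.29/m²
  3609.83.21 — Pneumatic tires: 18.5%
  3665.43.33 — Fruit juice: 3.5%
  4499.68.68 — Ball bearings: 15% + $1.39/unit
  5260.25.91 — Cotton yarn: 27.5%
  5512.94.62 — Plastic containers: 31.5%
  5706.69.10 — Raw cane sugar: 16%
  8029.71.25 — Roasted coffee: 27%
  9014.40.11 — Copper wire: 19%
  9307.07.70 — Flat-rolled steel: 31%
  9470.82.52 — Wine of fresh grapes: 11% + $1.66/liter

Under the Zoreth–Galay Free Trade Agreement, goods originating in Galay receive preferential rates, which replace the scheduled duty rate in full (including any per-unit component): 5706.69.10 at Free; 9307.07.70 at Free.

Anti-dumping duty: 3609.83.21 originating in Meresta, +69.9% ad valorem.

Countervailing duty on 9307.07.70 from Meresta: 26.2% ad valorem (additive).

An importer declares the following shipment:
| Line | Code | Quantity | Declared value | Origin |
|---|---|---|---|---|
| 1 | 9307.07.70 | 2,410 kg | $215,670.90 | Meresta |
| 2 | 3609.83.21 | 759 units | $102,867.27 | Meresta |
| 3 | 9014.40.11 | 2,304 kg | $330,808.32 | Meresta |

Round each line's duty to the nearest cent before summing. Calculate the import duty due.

Line 1 (9307.07.70, Meresta, 2,410 kg, $215,670.90):
Base rate for 9307.07.70 is 31%.
9307.07.70 has an FTA preferential rate, but origin Meresta is not Galay; base rate stands.
Additional duty on 9307.07.70 from Meresta: +26.2%. Applied ad valorem rate: 31% + 26.2% = 57.2%.
Duty = $215,670.90 × 57.2% = $123,363.75.
Line 2 (3609.83.21, Meresta, 759 units, $102,867.27):
Base rate for 3609.83.21 is 18.5%.
Additional duty on 3609.83.21 from Meresta: +69.9%. Applied ad valorem rate: 18.5% + 69.9% = 88.4%.
Duty = $102,867.27 × 88.4% = $90,934.67.
Line 3 (9014.40.11, Meresta, 2,304 kg, $330,808.32):
Base rate for 9014.40.11 is 19%.
Duty = $330,808.32 × 19% = $62,853.58.
Total = $123,363.75 + $90,934.67 + $62,853.58 = $277,152.00.

$277,152.00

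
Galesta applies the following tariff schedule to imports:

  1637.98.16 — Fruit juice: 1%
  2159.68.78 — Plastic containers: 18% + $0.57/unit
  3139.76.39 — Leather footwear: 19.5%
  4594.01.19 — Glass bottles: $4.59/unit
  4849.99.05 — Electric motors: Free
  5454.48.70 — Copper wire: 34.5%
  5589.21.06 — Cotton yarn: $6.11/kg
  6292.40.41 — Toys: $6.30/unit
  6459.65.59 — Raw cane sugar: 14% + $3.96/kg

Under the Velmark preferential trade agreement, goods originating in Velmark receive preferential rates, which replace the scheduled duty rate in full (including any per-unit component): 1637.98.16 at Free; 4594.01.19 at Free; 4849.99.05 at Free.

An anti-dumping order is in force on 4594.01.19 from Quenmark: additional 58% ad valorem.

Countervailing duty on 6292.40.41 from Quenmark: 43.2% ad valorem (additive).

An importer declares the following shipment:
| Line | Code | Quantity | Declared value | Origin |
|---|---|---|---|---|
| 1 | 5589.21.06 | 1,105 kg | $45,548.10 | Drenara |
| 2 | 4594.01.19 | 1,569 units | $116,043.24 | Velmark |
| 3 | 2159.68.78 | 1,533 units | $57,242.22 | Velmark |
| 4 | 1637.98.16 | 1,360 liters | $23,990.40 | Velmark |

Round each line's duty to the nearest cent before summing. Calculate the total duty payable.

$17,928.96

Line 1 (5589.21.06, Drenara, 1,105 kg, $45,548.10):
Base rate for 5589.21.06 is $6.11/kg.
Duty = 1,105 × $6.11 = $6,751.55.
Line 2 (4594.01.19, Velmark, 1,569 units, $116,043.24):
Base rate for 4594.01.19 is $4.59/unit.
Origin Velmark qualifies under the Galesta–Velmark agreement and 4594.01.19 is covered: preferential rate Free applies instead.
The additional-duty order on 4594.01.19 targets Quenmark, not Velmark; it does not apply.
Duty = $116,043.24 × 0% = $0.00.
Line 3 (2159.68.78, Velmark, 1,533 units, $57,242.22):
Base rate for 2159.68.78 is 18% + $0.57/unit.
Origin Velmark is the FTA partner but 2159.68.78 is not on the preference list; base rate stands.
Duty = $57,242.22 × 18% + 1,533 × $0.57 = $11,177.41.
Line 4 (1637.98.16, Velmark, 1,360 liters, $23,990.40):
Base rate for 1637.98.16 is 1%.
Origin Velmark qualifies under the Galesta–Velmark agreement and 1637.98.16 is covered: preferential rate Free applies instead.
Duty = $23,990.40 × 0% = $0.00.
Total = $6,751.55 + $0.00 + $11,177.41 + $0.00 = $17,928.96.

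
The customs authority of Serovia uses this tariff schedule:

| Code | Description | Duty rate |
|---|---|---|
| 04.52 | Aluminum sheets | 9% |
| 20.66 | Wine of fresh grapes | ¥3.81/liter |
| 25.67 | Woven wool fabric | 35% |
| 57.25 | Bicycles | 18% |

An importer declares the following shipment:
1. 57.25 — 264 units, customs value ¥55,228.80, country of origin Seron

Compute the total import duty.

Line 1 (57.25, Seron, 264 units, ¥55,228.80):
Base rate for 57.25 is 18%.
Duty = ¥55,228.80 × 18% = ¥9,941.18.

¥9,941.18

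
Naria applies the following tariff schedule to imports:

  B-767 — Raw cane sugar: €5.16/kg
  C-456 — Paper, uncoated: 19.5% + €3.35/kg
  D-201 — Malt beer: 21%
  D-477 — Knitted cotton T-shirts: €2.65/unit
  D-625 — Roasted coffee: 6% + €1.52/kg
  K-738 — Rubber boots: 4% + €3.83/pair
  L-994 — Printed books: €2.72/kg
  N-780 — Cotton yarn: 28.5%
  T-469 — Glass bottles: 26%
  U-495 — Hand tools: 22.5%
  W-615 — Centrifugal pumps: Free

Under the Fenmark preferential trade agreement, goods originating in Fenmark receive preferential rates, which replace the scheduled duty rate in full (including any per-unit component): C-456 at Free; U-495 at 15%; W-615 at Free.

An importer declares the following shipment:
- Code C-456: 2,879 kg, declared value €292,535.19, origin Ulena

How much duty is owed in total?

€66,689.01

Line 1 (C-456, Ulena, 2,879 kg, €292,535.19):
Base rate for C-456 is 19.5% + €3.35/kg.
C-456 has an FTA preferential rate, but origin Ulena is not Fenmark; base rate stands.
Duty = €292,535.19 × 19.5% + 2,879 × €3.35 = €66,689.01.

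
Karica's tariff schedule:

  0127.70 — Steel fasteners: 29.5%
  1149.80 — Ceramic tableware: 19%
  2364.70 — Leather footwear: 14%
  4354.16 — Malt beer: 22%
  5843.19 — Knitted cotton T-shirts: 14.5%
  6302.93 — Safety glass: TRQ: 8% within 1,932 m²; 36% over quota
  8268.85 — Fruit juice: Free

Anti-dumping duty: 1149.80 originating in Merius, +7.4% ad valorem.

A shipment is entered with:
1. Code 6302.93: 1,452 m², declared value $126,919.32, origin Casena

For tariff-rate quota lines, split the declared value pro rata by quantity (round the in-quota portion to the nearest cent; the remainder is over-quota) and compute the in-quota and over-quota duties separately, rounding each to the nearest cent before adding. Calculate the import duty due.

Line 1 (6302.93, Casena, 1,452 m², $126,919.32):
Code 6302.93 is under a tariff-rate quota (threshold 1,932 m²). Quantity 1,452 m² is within the quota, so the in-quota rate 8% applies to the full value.
Duty = $126,919.32 × 8% = $10,153.55.

$10,153.55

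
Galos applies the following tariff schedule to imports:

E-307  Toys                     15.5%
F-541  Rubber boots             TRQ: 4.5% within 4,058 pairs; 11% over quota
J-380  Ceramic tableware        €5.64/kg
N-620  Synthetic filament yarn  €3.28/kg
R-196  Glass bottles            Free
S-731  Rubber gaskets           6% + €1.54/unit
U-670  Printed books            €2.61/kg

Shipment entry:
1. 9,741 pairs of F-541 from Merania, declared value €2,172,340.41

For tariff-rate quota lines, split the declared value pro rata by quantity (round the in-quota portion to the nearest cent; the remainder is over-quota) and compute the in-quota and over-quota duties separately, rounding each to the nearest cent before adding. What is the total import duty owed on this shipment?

Line 1 (F-541, Merania, 9,741 pairs, €2,172,340.41):
Code F-541 is under a tariff-rate quota (threshold 4,058 pairs). In-quota: 4,058 pairs at 4.5%; over-quota: 5,683 pairs at 11%.
Pro-rata value split: in-quota = €2,172,340.41 × 4,058/9,741 = €904,974.58; over-quota = €2,172,340.41 − €904,974.58 = €1,267,365.83.
In-quota duty = €904,974.58 × 4.5% = €40,723.86. Over-quota duty = €1,267,365.83 × 11% = €139,410.24.
Line duty = €40,723.86 + €139,410.24 = €180,134.10.

€180,134.10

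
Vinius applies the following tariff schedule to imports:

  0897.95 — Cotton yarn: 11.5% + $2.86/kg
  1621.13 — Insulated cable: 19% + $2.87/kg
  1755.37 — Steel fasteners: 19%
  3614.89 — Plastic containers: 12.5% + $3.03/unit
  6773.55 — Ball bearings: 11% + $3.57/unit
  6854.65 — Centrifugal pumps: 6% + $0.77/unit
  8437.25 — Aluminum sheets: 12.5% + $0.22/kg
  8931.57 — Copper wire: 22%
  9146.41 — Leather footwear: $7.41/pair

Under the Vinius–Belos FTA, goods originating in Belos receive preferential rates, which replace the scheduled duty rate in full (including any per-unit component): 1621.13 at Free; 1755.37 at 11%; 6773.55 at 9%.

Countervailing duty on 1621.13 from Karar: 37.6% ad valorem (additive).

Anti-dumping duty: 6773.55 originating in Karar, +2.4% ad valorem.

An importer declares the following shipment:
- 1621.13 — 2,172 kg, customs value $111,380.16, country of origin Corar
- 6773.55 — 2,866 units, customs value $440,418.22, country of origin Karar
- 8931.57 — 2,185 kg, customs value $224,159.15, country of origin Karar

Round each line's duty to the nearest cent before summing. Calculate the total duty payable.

Line 1 (1621.13, Corar, 2,172 kg, $111,380.16):
Base rate for 1621.13 is 19% + $2.87/kg.
1621.13 has an FTA preferential rate, but origin Corar is not Belos; base rate stands.
The additional-duty order on 1621.13 targets Karar, not Corar; it does not apply.
Duty = $111,380.16 × 19% + 2,172 × $2.87 = $27,395.87.
Line 2 (6773.55, Karar, 2,866 units, $440,418.22):
Base rate for 6773.55 is 11% + $3.57/unit.
6773.55 has an FTA preferential rate, but origin Karar is not Belos; base rate stands.
Additional duty on 6773.55 from Karar: +2.4%. Applied ad valorem rate: 11% + 2.4% = 13.4%.
Duty = $440,418.22 × 13.4% + 2,866 × $3.57 = $69,247.66.
Line 3 (8931.57, Karar, 2,185 kg, $224,159.15):
Base rate for 8931.57 is 22%.
Duty = $224,159.15 × 22% = $49,315.01.
Total = $27,395.87 + $69,247.66 + $49,315.01 = $145,958.54.

$145,958.54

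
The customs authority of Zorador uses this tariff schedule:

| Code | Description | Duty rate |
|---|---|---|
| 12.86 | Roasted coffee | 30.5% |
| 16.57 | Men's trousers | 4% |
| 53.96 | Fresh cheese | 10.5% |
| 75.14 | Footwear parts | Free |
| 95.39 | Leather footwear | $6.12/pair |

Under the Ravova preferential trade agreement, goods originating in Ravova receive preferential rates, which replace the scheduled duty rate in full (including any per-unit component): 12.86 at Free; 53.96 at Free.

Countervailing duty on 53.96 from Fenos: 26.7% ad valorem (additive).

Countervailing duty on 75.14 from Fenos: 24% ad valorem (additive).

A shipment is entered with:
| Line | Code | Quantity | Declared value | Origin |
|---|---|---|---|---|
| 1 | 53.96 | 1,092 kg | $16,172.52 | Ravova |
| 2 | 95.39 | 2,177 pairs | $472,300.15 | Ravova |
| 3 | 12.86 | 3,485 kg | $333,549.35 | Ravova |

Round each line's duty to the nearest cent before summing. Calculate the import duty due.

$13,323.24

Line 1 (53.96, Ravova, 1,092 kg, $16,172.52):
Base rate for 53.96 is 10.5%.
Origin Ravova qualifies under the Zorador–Ravova agreement and 53.96 is covered: preferential rate Free applies instead.
The additional-duty order on 53.96 targets Fenos, not Ravova; it does not apply.
Duty = $16,172.52 × 0% = $0.00.
Line 2 (95.39, Ravova, 2,177 pairs, $472,300.15):
Base rate for 95.39 is $6.12/pair.
Origin Ravova is the FTA partner but 95.39 is not on the preference list; base rate stands.
Duty = 2,177 × $6.12 = $13,323.24.
Line 3 (12.86, Ravova, 3,485 kg, $333,549.35):
Base rate for 12.86 is 30.5%.
Origin Ravova qualifies under the Zorador–Ravova agreement and 12.86 is covered: preferential rate Free applies instead.
Duty = $333,549.35 × 0% = $0.00.
Total = $0.00 + $13,323.24 + $0.00 = $13,323.24.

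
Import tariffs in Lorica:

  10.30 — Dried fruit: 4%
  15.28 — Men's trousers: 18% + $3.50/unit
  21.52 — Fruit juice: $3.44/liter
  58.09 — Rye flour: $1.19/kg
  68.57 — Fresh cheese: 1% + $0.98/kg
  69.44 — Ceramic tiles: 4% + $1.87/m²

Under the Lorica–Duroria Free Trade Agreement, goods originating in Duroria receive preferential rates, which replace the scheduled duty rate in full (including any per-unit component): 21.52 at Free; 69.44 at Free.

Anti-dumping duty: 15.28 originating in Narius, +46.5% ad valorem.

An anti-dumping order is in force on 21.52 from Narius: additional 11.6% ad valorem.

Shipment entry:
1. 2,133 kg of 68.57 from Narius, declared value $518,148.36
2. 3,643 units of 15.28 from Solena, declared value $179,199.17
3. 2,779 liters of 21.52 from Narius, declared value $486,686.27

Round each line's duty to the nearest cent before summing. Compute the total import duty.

Line 1 (68.57, Narius, 2,133 kg, $518,148.36):
Base rate for 68.57 is 1% + $0.98/kg.
Duty = $518,148.36 × 1% + 2,133 × $0.98 = $7,271.82.
Line 2 (15.28, Solena, 3,643 units, $179,199.17):
Base rate for 15.28 is 18% + $3.50/unit.
The additional-duty order on 15.28 targets Narius, not Solena; it does not apply.
Duty = $179,199.17 × 18% + 3,643 × $3.50 = $45,006.35.
Line 3 (21.52, Narius, 2,779 liters, $486,686.27):
Base rate for 21.52 is $3.44/liter.
21.52 has an FTA preferential rate, but origin Narius is not Duroria; base rate stands.
Additional duty on 21.52 from Narius: +11.6% ad valorem. Applied ad valorem rate = 11.6%.
Duty = $486,686.27 × 11.6% + 2,779 × $3.44 = $66,015.37.
Total = $7,271.82 + $45,006.35 + $66,015.37 = $118,293.54.

$118,293.54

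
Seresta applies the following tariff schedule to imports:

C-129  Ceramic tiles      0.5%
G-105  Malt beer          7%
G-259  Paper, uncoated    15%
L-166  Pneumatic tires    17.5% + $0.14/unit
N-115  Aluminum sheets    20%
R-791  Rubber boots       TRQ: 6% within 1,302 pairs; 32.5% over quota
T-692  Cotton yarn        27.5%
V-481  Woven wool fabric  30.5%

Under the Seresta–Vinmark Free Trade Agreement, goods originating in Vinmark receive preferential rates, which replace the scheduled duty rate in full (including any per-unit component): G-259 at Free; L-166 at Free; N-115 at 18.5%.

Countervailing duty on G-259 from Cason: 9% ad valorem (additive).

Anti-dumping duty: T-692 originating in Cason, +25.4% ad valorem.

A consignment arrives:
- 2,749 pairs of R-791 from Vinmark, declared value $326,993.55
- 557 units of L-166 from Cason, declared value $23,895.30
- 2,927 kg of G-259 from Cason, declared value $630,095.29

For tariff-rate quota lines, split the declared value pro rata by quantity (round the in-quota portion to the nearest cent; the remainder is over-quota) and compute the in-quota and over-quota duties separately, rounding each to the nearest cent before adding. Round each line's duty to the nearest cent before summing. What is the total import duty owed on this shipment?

Line 1 (R-791, Vinmark, 2,749 pairs, $326,993.55):
Code R-791 is under a tariff-rate quota (threshold 1,302 pairs). In-quota: 1,302 pairs at 6%; over-quota: 1,447 pairs at 32.5%.
Pro-rata value split: in-quota = $326,993.55 × 1,302/2,749 = $154,872.90; over-quota = $326,993.55 − $154,872.90 = $172,120.65.
In-quota duty = $154,872.90 × 6% = $9,292.37. Over-quota duty = $172,120.65 × 32.5% = $55,939.21.
Line duty = $9,292.37 + $55,939.21 = $65,231.58.
Line 2 (L-166, Cason, 557 units, $23,895.30):
Base rate for L-166 is 17.5% + $0.14/unit.
L-166 has an FTA preferential rate, but origin Cason is not Vinmark; base rate stands.
Duty = $23,895.30 × 17.5% + 557 × $0.14 = $4,259.66.
Line 3 (G-259, Cason, 2,927 kg, $630,095.29):
Base rate for G-259 is 15%.
G-259 has an FTA preferential rate, but origin Cason is not Vinmark; base rate stands.
Additional duty on G-259 from Cason: +9%. Applied ad valorem rate: 15% + 9% = 24%.
Duty = $630,095.29 × 24% = $151,222.87.
Total = $65,231.58 + $4,259.66 + $151,222.87 = $220,714.11.

$220,714.11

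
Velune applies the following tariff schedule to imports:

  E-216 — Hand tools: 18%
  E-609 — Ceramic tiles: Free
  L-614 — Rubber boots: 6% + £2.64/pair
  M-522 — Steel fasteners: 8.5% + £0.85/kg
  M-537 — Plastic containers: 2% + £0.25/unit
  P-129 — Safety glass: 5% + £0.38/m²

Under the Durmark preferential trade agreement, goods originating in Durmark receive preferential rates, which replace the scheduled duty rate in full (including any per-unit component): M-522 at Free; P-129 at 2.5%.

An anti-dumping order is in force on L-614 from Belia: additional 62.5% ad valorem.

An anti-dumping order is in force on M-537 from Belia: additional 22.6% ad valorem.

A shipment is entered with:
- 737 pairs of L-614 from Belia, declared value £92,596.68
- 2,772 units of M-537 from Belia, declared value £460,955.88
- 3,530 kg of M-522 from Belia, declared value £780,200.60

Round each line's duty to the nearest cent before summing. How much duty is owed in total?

Line 1 (L-614, Belia, 737 pairs, £92,596.68):
Base rate for L-614 is 6% + £2.64/pair.
Additional duty on L-614 from Belia: +62.5%. Applied ad valorem rate: 6% + 62.5% = 68.5%.
Duty = £92,596.68 × 68.5% + 737 × £2.64 = £65,374.41.
Line 2 (M-537, Belia, 2,772 units, £460,955.88):
Base rate for M-537 is 2% + £0.25/unit.
Additional duty on M-537 from Belia: +22.6%. Applied ad valorem rate: 2% + 22.6% = 24.6%.
Duty = £460,955.88 × 24.6% + 2,772 × £0.25 = £114,088.15.
Line 3 (M-522, Belia, 3,530 kg, £780,200.60):
Base rate for M-522 is 8.5% + £0.85/kg.
M-522 has an FTA preferential rate, but origin Belia is not Durmark; base rate stands.
Duty = £780,200.60 × 8.5% + 3,530 × £0.85 = £69,317.55.
Total = £65,374.41 + £114,088.15 + £69,317.55 = £248,780.11.

£248,780.11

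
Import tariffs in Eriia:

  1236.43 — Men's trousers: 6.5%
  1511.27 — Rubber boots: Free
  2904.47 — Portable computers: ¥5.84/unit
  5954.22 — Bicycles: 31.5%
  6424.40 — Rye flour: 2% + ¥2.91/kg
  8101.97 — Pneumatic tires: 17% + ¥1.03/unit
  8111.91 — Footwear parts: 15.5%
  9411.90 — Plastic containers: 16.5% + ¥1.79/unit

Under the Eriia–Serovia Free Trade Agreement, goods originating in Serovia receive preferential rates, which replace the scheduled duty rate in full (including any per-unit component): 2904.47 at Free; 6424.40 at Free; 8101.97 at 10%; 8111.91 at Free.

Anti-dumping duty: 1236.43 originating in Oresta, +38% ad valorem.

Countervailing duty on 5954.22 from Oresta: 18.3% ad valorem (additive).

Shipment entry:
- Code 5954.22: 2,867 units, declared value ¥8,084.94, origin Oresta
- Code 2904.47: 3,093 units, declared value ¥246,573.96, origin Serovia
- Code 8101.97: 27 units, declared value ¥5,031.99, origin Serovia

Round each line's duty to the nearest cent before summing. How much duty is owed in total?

Line 1 (5954.22, Oresta, 2,867 units, ¥8,084.94):
Base rate for 5954.22 is 31.5%.
Additional duty on 5954.22 from Oresta: +18.3%. Applied ad valorem rate: 31.5% + 18.3% = 49.8%.
Duty = ¥8,084.94 × 49.8% = ¥4,026.30.
Line 2 (2904.47, Serovia, 3,093 units, ¥246,573.96):
Base rate for 2904.47 is ¥5.84/unit.
Origin Serovia qualifies under the Eriia–Serovia agreement and 2904.47 is covered: preferential rate Free applies instead.
Duty = ¥246,573.96 × 0% = ¥0.00.
Line 3 (8101.97, Serovia, 27 units, ¥5,031.99):
Base rate for 8101.97 is 17% + ¥1.03/unit.
Origin Serovia qualifies under the Eriia–Serovia agreement and 8101.97 is covered: preferential rate 10% applies instead.
Duty = ¥5,031.99 × 10% = ¥503.20.
Total = ¥4,026.30 + ¥0.00 + ¥503.20 = ¥4,529.50.

¥4,529.50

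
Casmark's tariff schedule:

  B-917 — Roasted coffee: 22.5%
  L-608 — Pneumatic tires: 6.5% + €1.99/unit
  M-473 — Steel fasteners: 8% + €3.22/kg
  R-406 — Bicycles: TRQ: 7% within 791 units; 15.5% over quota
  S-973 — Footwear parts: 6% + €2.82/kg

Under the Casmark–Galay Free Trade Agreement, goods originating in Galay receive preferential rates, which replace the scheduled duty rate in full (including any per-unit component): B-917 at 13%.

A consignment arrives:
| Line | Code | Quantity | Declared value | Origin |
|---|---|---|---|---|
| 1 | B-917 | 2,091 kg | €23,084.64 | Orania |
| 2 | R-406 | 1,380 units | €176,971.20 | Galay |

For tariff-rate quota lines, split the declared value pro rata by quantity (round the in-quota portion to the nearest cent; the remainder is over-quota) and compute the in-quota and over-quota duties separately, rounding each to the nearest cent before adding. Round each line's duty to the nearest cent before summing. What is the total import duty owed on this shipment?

€24,002.36

Line 1 (B-917, Orania, 2,091 kg, €23,084.64):
Base rate for B-917 is 22.5%.
B-917 has an FTA preferential rate, but origin Orania is not Galay; base rate stands.
Duty = €23,084.64 × 22.5% = €5,194.04.
Line 2 (R-406, Galay, 1,380 units, €176,971.20):
Code R-406 is under a tariff-rate quota (threshold 791 units). In-quota: 791 units at 7%; over-quota: 589 units at 15.5%.
Pro-rata value split: in-quota = €176,971.20 × 791/1,380 = €101,437.84; over-quota = €176,971.20 − €101,437.84 = €75,533.36.
In-quota duty = €101,437.84 × 7% = €7,100.65. Over-quota duty = €75,533.36 × 15.5% = €11,707.67.
Line duty = €7,100.65 + €11,707.67 = €18,808.32.
Total = €5,194.04 + €18,808.32 = €24,002.36.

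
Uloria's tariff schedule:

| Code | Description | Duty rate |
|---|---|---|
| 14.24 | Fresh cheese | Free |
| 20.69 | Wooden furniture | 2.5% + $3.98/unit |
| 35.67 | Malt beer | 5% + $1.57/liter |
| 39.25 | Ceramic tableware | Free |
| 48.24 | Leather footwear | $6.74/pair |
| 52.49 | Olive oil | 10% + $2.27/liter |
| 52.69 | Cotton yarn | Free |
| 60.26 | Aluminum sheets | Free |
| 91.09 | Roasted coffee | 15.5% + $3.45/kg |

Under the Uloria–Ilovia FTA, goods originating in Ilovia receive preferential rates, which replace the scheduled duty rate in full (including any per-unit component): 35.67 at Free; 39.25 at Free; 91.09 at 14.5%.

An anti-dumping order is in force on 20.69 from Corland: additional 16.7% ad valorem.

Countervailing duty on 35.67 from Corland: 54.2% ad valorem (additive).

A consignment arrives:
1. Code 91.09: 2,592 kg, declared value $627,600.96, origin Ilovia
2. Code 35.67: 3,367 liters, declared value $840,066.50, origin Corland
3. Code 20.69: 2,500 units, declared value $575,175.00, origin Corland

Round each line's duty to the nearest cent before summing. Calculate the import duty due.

Line 1 (91.09, Ilovia, 2,592 kg, $627,600.96):
Base rate for 91.09 is 15.5% + $3.45/kg.
Origin Ilovia qualifies under the Uloria–Ilovia agreement and 91.09 is covered: preferential rate 14.5% applies instead.
Duty = $627,600.96 × 14.5% = $91,002.14.
Line 2 (35.67, Corland, 3,367 liters, $840,066.50):
Base rate for 35.67 is 5% + $1.57/liter.
35.67 has an FTA preferential rate, but origin Corland is not Ilovia; base rate stands.
Additional duty on 35.67 from Corland: +54.2%. Applied ad valorem rate: 5% + 54.2% = 59.2%.
Duty = $840,066.50 × 59.2% + 3,367 × $1.57 = $502,605.56.
Line 3 (20.69, Corland, 2,500 units, $575,175.00):
Base rate for 20.69 is 2.5% + $3.98/unit.
Additional duty on 20.69 from Corland: +16.7%. Applied ad valorem rate: 2.5% + 16.7% = 19.2%.
Duty = $575,175.00 × 19.2% + 2,500 × $3.98 = $120,383.60.
Total = $91,002.14 + $502,605.56 + $120,383.60 = $713,991.30.

$713,991.30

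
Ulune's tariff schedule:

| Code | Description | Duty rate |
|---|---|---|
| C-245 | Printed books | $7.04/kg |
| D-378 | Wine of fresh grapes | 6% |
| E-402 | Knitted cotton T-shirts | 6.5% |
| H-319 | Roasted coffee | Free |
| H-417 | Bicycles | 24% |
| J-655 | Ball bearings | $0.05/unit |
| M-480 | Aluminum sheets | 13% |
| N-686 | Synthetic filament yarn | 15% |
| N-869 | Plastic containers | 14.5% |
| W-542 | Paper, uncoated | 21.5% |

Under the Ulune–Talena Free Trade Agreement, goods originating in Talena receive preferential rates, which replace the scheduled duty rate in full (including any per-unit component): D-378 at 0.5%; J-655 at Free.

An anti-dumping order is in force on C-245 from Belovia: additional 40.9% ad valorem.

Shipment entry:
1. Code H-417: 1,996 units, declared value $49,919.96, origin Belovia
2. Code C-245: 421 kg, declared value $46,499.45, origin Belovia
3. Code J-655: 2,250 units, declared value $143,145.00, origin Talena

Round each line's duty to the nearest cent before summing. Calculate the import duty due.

$33,962.91

Line 1 (H-417, Belovia, 1,996 units, $49,919.96):
Base rate for H-417 is 24%.
Duty = $49,919.96 × 24% = $11,980.79.
Line 2 (C-245, Belovia, 421 kg, $46,499.45):
Base rate for C-245 is $7.04/kg.
Additional duty on C-245 from Belovia: +40.9% ad valorem. Applied ad valorem rate = 40.9%.
Duty = $46,499.45 × 40.9% + 421 × $7.04 = $21,982.12.
Line 3 (J-655, Talena, 2,250 units, $143,145.00):
Base rate for J-655 is $0.05/unit.
Origin Talena qualifies under the Ulune–Talena agreement and J-655 is covered: preferential rate Free applies instead.
Duty = $143,145.00 × 0% = $0.00.
Total = $11,980.79 + $21,982.12 + $0.00 = $33,962.91.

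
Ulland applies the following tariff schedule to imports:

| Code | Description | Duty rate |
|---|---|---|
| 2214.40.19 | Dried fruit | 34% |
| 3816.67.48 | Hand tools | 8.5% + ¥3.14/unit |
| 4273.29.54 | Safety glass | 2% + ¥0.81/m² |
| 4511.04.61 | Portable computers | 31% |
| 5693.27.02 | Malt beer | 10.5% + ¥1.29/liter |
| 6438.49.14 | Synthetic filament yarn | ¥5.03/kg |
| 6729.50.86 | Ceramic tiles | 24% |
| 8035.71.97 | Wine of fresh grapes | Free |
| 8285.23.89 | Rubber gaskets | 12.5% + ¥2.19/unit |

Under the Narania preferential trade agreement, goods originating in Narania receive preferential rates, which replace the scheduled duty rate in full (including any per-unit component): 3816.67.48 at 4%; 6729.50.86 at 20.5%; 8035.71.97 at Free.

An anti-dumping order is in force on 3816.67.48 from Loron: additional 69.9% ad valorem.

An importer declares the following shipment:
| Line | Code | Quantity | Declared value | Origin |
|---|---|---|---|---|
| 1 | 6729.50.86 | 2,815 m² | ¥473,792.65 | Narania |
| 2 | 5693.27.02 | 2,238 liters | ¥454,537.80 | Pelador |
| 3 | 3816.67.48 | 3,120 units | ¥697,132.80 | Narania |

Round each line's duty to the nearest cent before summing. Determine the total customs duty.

Line 1 (6729.50.86, Narania, 2,815 m², ¥473,792.65):
Base rate for 6729.50.86 is 24%.
Origin Narania qualifies under the Ulland–Narania agreement and 6729.50.86 is covered: preferential rate 20.5% applies instead.
Duty = ¥473,792.65 × 20.5% = ¥97,127.49.
Line 2 (5693.27.02, Pelador, 2,238 liters, ¥454,537.80):
Base rate for 5693.27.02 is 10.5% + ¥1.29/liter.
Duty = ¥454,537.80 × 10.5% + 2,238 × ¥1.29 = ¥50,613.49.
Line 3 (3816.67.48, Narania, 3,120 units, ¥697,132.80):
Base rate for 3816.67.48 is 8.5% + ¥3.14/unit.
Origin Narania qualifies under the Ulland–Narania agreement and 3816.67.48 is covered: preferential rate 4% applies instead.
The additional-duty order on 3816.67.48 targets Loron, not Narania; it does not apply.
Duty = ¥697,132.80 × 4% = ¥27,885.31.
Total = ¥97,127.49 + ¥50,613.49 + ¥27,885.31 = ¥175,626.29.

¥175,626.29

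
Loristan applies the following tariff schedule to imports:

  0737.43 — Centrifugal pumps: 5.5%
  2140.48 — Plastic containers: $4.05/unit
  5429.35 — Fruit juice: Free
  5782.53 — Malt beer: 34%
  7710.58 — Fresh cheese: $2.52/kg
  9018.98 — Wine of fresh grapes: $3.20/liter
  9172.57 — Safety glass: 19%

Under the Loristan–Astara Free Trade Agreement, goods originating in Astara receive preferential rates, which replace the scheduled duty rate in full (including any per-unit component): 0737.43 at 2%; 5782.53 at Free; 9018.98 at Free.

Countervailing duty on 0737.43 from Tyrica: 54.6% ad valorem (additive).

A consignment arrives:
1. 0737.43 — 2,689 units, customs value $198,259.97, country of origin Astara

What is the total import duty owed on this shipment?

$3,965.20

Line 1 (0737.43, Astara, 2,689 units, $198,259.97):
Base rate for 0737.43 is 5.5%.
Origin Astara qualifies under the Loristan–Astara agreement and 0737.43 is covered: preferential rate 2% applies instead.
The additional-duty order on 0737.43 targets Tyrica, not Astara; it does not apply.
Duty = $198,259.97 × 2% = $3,965.20.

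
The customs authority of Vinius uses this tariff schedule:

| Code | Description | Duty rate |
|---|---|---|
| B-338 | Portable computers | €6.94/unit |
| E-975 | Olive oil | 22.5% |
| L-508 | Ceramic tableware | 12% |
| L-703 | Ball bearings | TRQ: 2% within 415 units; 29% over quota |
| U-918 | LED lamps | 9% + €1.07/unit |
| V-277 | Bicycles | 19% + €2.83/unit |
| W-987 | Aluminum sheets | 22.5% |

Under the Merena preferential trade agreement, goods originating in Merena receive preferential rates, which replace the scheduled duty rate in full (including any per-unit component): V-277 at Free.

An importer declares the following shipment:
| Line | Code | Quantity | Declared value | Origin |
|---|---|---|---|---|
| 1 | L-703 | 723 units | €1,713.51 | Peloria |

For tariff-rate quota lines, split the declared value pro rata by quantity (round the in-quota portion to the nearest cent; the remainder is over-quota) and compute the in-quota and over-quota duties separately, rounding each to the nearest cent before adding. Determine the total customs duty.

Line 1 (L-703, Peloria, 723 units, €1,713.51):
Code L-703 is under a tariff-rate quota (threshold 415 units). In-quota: 415 units at 2%; over-quota: 308 units at 29%.
Pro-rata value split: in-quota = €1,713.51 × 415/723 = €983.55; over-quota = €1,713.51 − €983.55 = €729.96.
In-quota duty = €983.55 × 2% = €19.67. Over-quota duty = €729.96 × 29% = €211.69.
Line duty = €19.67 + €211.69 = €231.36.

€231.36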